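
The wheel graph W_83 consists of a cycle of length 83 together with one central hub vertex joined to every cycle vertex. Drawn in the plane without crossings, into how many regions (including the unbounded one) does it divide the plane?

W_83 has V = 83 + 1 = 84 vertices and E = 2·83 = 166 edges.
By Euler's formula F = 2 − V + E = 2 − 84 + 166 = 84.

84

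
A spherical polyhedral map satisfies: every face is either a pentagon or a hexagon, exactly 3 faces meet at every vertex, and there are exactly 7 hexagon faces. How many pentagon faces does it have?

12

Let x be the number of pentagons; then F = 7 + x.
Edge–face incidences: 2E = 6·7 + 5·x = 42 + 5x.
Every vertex has degree 3, so 3V = 2E.
Euler: V − E + F = 2 ⇒ (2E)/3 − E + (7 + x) = 2.
Multiply by 6: 2·(2E) − 3·(2E) + 6·(7 + x) = 12, i.e. 42 + 6x − (42 + 5x) = 12.
Collecting terms: x = 12.
Then 2E = 42 + 5·12 = 102, so E = 51, V = 2E/3 = 34, F = 7 + 12 = 19.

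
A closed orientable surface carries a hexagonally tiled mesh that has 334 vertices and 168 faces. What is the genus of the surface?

Every face is a hexagon, so 2E = 6·168 = 1008, giving E = 504.
χ = V − E + F = 334 − 504 + 168 = -2.
For a closed orientable surface χ = 2 − 2g, so g = (2 − (-2))/2 = 2.

2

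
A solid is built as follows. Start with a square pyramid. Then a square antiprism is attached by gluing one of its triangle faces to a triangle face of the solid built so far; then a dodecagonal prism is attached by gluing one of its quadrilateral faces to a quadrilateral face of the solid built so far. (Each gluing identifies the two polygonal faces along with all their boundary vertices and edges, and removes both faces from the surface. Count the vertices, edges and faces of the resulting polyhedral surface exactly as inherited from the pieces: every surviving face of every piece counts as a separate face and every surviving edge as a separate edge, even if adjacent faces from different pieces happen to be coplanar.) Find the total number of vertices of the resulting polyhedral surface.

A square pyramid: V=5, E=8, F=5.
Attach a square antiprism (V=8, E=16, F=10) along a 3-gon: merge 3 vertices and 3 edges, delete both glued faces → V=10, E=21, F=13.
Attach a dodecagonal prism (V=24, E=36, F=14) along a 4-gon: merge 4 vertices and 4 edges, delete both glued faces → V=30, E=53, F=25.
Check: V − E + F = 30 − 53 + 25 = 2.

30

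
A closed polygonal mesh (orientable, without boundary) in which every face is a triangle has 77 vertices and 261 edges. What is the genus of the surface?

6

Every face is a triangle and each edge borders two faces, so 3F = 2·261, giving F = 174.
χ = V − E + F = 77 − 261 + 174 = -10.
For a closed orientable surface χ = 2 − 2g, so g = (2 − (-10))/2 = 6.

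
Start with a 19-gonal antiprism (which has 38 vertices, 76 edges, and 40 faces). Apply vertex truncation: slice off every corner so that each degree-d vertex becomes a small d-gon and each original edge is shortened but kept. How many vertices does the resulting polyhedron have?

152

Truncation replaces each original edge-end by a new vertex, so V′ = 2E = 152.
Each original edge survives, and each old vertex of degree d contributes d new edges; summing degrees gives Σd = 2E, so E′ = E + 2E = 3E = 228.
Each original face survives and each original vertex becomes one new face: F′ = F + V = 78.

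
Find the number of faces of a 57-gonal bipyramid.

A bipyramid over an n-gon has 2n triangular faces and n + 2 vertices: V = 57 + 2 = 59, E = 3·57 = 171, F = 2·57 = 114.
Check: V − E + F = 59 − 171 + 114 = 2.

114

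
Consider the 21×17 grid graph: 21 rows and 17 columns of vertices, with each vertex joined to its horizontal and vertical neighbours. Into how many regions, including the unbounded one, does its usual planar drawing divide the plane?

321

The grid has V = 21·17 = 357 vertices and E = 21·16 + 17·20 = 676 edges.
F = 2 − V + E = 2 − 357 + 676 = 321.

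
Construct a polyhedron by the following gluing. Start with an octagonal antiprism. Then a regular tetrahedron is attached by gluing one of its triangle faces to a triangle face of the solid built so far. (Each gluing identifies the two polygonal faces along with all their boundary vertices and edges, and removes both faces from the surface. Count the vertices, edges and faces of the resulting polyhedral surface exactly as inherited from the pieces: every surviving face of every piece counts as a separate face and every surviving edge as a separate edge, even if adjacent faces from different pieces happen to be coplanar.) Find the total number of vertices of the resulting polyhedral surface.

17

An octagonal antiprism: V=16, E=32, F=18.
Attach a regular tetrahedron (V=4, E=6, F=4) along a 3-gon: merge 3 vertices and 3 edges, delete both glued faces → V=17, E=35, F=20.
Check: V − E + F = 17 − 35 + 20 = 2.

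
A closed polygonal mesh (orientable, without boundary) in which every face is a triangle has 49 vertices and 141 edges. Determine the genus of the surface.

0

Every face is a triangle and each edge borders two faces, so 3F = 2·141, giving F = 94.
χ = V − E + F = 49 − 141 + 94 = 2.
For a closed orientable surface χ = 2 − 2g, so g = (2 − (2))/2 = 0.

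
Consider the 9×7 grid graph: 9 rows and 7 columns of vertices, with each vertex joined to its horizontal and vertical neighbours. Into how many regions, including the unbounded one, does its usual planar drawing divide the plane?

49

The grid has V = 9·7 = 63 vertices and E = 9·6 + 7·8 = 110 edges.
F = 2 − V + E = 2 − 63 + 110 = 49.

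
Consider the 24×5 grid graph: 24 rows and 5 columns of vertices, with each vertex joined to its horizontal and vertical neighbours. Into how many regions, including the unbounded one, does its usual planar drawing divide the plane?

93

The grid has V = 24·5 = 120 vertices and E = 24·4 + 5·23 = 211 edges.
F = 2 − V + E = 2 − 120 + 211 = 93.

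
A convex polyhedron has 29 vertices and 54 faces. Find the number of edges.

Here V − E + F = 2.
E = V + F − (2) = 29 + 54 − (2) = 81.

81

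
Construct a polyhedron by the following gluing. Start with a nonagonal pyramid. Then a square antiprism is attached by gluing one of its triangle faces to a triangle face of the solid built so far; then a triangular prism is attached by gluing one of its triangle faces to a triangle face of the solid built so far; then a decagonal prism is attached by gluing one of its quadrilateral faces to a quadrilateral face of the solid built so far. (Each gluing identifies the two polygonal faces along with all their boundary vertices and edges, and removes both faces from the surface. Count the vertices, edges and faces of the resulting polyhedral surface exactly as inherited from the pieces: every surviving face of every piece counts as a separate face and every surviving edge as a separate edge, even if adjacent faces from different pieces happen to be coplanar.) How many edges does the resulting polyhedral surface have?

63

A nonagonal pyramid: V=10, E=18, F=10.
Attach a square antiprism (V=8, E=16, F=10) along a 3-gon: merge 3 vertices and 3 edges, delete both glued faces → V=15, E=31, F=18.
Attach a triangular prism (V=6, E=9, F=5) along a 3-gon: merge 3 vertices and 3 edges, delete both glued faces → V=18, E=37, F=21.
Attach a decagonal prism (V=20, E=30, F=12) along a 4-gon: merge 4 vertices and 4 edges, delete both glued faces → V=34, E=63, F=31.
Check: V − E + F = 34 − 63 + 31 = 2.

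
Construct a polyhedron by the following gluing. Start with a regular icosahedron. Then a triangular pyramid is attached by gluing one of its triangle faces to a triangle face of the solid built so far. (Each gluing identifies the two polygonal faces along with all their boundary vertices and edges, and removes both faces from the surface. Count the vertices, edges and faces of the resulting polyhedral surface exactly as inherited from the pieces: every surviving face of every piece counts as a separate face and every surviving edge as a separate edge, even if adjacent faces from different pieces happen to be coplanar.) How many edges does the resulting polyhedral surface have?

A regular icosahedron: V=12, E=30, F=20.
Attach a triangular pyramid (V=4, E=6, F=4) along a 3-gon: merge 3 vertices and 3 edges, delete both glued faces → V=13, E=33, F=22.
Check: V − E + F = 13 − 33 + 22 = 2.

33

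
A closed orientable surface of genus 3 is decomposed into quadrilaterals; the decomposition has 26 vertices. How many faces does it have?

30

χ = 2 − 2·3 = -4, and every face is a square so 4F = 2E.
V − E + F = -4 with E = 4F/2 gives 26 − (4/2 − 1)·F = -4, so F = 30 and E = 60.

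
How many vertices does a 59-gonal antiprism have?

118

An antiprism on an n-gon has two n-gon caps and 2n triangles: V = 2·59 = 118, E = 4·59 = 236, F = 2·59 + 2 = 120.
Check: V − E + F = 118 − 236 + 120 = 2.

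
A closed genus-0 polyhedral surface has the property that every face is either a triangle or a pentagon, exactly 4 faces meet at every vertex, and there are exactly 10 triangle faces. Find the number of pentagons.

2

Let x be the number of pentagons; then F = 10 + x.
Edge–face incidences: 2E = 3·10 + 5·x = 30 + 5x.
Every vertex has degree 4, so 4V = 2E.
Euler: V − E + F = 2 ⇒ (2E)/4 − E + (10 + x) = 2.
Multiply by 8: 2·(2E) − 4·(2E) + 8·(10 + x) = 16, i.e. 80 + 8x − 2·(30 + 5x) = 16.
Collecting terms: −2x + 20 = 16, so −2x = −4, so x = 2.
Then 2E = 30 + 5·2 = 40, so E = 20, V = 2E/4 = 10, F = 10 + 2 = 12.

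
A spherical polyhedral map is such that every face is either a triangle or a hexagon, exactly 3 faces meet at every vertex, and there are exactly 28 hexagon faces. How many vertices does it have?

60

Let x be the number of triangles; then F = 28 + x.
Edge–face incidences: 2E = 6·28 + 3·x = 168 + 3x.
Every vertex has degree 3, so 3V = 2E.
Euler: V − E + F = 2 ⇒ (2E)/3 − E + (28 + x) = 2.
Multiply by 6: 2·(2E) − 3·(2E) + 6·(28 + x) = 12, i.e. 168 + 6x − (168 + 3x) = 12.
Collecting terms: 3x = 12, so x = 4.
Then 2E = 168 + 3·4 = 180, so E = 90, V = 2E/3 = 60, F = 28 + 4 = 32.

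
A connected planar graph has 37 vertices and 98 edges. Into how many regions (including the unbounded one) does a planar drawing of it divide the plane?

63

Euler's formula for a connected plane graph: V − E + F = 2, so F = 2 − 37 + 98 = 63.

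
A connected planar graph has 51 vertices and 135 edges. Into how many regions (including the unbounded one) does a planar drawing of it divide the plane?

Euler's formula for a connected plane graph: V − E + F = 2, so F = 2 − 51 + 135 = 86.

86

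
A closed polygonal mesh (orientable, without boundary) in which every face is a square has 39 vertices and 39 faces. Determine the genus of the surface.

1

Every face is a square, so 2E = 4·39 = 156, giving E = 78.
χ = V − E + F = 39 − 78 + 39 = 0.
For a closed orientable surface χ = 2 − 2g, so g = (2 − (0))/2 = 1.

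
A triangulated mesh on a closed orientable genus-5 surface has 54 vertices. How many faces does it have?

124

χ = 2 − 2·5 = -8, and every face is a triangle so 3F = 2E.
V − E + F = -8 with E = 3F/2 gives 54 − (3/2 − 1)·F = -8, so F = 124 and E = 186.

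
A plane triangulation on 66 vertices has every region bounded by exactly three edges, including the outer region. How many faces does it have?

128

In a plane triangulation 3F = 2E and V − E + F = 2, so F = 2V − 4 = 2·66 − 4 = 128.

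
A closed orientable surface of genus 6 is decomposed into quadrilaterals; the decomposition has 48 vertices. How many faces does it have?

χ = 2 − 2·6 = -10, and every face is a square so 4F = 2E.
V − E + F = -10 with E = 4F/2 gives 48 − (4/2 − 1)·F = -10, so F = 58 and E = 116.

58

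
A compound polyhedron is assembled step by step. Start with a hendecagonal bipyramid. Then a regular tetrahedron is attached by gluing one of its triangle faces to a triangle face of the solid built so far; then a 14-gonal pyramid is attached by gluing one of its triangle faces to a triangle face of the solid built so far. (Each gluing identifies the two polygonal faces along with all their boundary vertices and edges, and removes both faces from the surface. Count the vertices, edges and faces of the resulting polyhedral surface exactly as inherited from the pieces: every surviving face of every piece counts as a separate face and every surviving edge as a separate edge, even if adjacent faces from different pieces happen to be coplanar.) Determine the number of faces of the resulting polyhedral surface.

A hendecagonal bipyramid: V=13, E=33, F=22.
Attach a regular tetrahedron (V=4, E=6, F=4) along a 3-gon: merge 3 vertices and 3 edges, delete both glued faces → V=14, E=36, F=24.
Attach a 14-gonal pyramid (V=15, E=28, F=15) along a 3-gon: merge 3 vertices and 3 edges, delete both glued faces → V=26, E=61, F=37.
Check: V − E + F = 26 − 61 + 37 = 2.

37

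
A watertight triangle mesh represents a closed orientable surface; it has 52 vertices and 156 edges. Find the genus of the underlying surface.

1

Every face is a triangle and each edge borders two faces, so 3F = 2·156, giving F = 104.
χ = V − E + F = 52 − 156 + 104 = 0.
For a closed orientable surface χ = 2 − 2g, so g = (2 − (0))/2 = 1.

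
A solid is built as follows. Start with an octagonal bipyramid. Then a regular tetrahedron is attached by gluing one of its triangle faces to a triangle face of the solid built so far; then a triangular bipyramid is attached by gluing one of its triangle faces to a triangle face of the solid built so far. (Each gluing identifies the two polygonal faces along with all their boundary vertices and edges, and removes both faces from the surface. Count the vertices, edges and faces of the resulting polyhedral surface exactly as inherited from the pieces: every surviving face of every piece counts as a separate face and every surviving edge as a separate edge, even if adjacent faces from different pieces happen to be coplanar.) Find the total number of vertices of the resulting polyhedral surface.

13

An octagonal bipyramid: V=10, E=24, F=16.
Attach a regular tetrahedron (V=4, E=6, F=4) along a 3-gon: merge 3 vertices and 3 edges, delete both glued faces → V=11, E=27, F=18.
Attach a triangular bipyramid (V=5, E=9, F=6) along a 3-gon: merge 3 vertices and 3 edges, delete both glued faces → V=13, E=33, F=22.
Check: V − E + F = 13 − 33 + 22 = 2.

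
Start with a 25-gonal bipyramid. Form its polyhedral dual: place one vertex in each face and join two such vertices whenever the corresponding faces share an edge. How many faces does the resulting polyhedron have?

27

The base solid has V = 27, E = 75, F = 50.
The dual swaps V and F and preserves E: V′ = F = 50, E′ = E = 75, F′ = V = 27.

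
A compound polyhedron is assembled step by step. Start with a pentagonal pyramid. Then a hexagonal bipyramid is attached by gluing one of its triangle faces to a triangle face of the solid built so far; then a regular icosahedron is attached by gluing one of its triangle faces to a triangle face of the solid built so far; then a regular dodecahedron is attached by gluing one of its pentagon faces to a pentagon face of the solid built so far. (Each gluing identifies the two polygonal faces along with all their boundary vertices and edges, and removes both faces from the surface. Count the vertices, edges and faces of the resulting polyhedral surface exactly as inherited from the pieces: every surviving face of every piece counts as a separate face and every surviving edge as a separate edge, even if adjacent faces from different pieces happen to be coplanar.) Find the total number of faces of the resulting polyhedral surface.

44

A pentagonal pyramid: V=6, E=10, F=6.
Attach a hexagonal bipyramid (V=8, E=18, F=12) along a 3-gon: merge 3 vertices and 3 edges, delete both glued faces → V=11, E=25, F=16.
Attach a regular icosahedron (V=12, E=30, F=20) along a 3-gon: merge 3 vertices and 3 edges, delete both glued faces → V=20, E=52, F=34.
Attach a regular dodecahedron (V=20, E=30, F=12) along a 5-gon: merge 5 vertices and 5 edges, delete both glued faces → V=35, E=77, F=44.
Check: V − E + F = 35 − 77 + 44 = 2.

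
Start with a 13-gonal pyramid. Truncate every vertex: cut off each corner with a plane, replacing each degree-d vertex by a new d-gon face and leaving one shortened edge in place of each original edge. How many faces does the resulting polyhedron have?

28

The base solid has V = 14, E = 26, F = 14.
Truncation replaces each original edge-end by a new vertex, so V′ = 2E = 52.
Each original edge survives, and each old vertex of degree d contributes d new edges; summing degrees gives Σd = 2E, so E′ = E + 2E = 3E = 78.
Each original face survives and each original vertex becomes one new face: F′ = F + V = 28.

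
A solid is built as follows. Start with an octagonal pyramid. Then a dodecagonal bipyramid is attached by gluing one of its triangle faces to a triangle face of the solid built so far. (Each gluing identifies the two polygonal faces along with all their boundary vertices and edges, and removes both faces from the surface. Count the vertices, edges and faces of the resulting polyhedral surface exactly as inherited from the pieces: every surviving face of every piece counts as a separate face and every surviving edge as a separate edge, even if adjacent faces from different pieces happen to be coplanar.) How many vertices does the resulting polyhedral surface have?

20

An octagonal pyramid: V=9, E=16, F=9.
Attach a dodecagonal bipyramid (V=14, E=36, F=24) along a 3-gon: merge 3 vertices and 3 edges, delete both glued faces → V=20, E=49, F=31.
Check: V − E + F = 20 − 49 + 31 = 2.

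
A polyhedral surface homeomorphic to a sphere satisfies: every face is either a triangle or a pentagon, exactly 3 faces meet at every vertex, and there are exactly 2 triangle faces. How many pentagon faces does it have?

6

Let x be the number of pentagons; then F = 2 + x.
Edge–face incidences: 2E = 3·2 + 5·x = 6 + 5x.
Every vertex has degree 3, so 3V = 2E.
Euler: V − E + F = 2 ⇒ (2E)/3 − E + (2 + x) = 2.
Multiply by 6: 2·(2E) − 3·(2E) + 6·(2 + x) = 12, i.e. 12 + 6x − (6 + 5x) = 12.
Collecting terms: x + 6 = 12, so x = 6.
Then 2E = 6 + 5·6 = 36, so E = 18, V = 2E/3 = 12, F = 2 + 6 = 8.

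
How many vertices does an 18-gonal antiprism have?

An antiprism on an n-gon has two n-gon caps and 2n triangles: V = 2·18 = 36, E = 4·18 = 72, F = 2·18 + 2 = 38.

36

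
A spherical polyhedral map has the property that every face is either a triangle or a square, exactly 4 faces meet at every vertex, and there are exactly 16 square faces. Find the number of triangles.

8

Let x be the number of triangles; then F = 16 + x.
Edge–face incidences: 2E = 4·16 + 3·x = 64 + 3x.
Every vertex has degree 4, so 4V = 2E.
Euler: V − E + F = 2 ⇒ (2E)/4 − E + (16 + x) = 2.
Multiply by 8: 2·(2E) − 4·(2E) + 8·(16 + x) = 16, i.e. 128 + 8x − 2·(64 + 3x) = 16.
Collecting terms: 2x = 16, so x = 8.
Then 2E = 64 + 3·8 = 88, so E = 44, V = 2E/4 = 22, F = 16 + 8 = 24.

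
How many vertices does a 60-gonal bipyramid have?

62

A bipyramid over an n-gon has 2n triangular faces and n + 2 vertices: V = 60 + 2 = 62, E = 3·60 = 180, F = 2·60 = 120.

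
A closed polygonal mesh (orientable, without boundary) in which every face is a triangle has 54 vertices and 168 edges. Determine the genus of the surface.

2

Every face is a triangle and each edge borders two faces, so 3F = 2·168, giving F = 112.
χ = V − E + F = 54 − 168 + 112 = -2.
For a closed orientable surface χ = 2 − 2g, so g = (2 − (-2))/2 = 2.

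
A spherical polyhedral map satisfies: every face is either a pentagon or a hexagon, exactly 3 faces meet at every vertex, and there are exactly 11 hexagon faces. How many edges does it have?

Let x be the number of pentagons; then F = 11 + x.
Edge–face incidences: 2E = 6·11 + 5·x = 66 + 5x.
Every vertex has degree 3, so 3V = 2E.
Euler: V − E + F = 2 ⇒ (2E)/3 − E + (11 + x) = 2.
Multiply by 6: 2·(2E) − 3·(2E) + 6·(11 + x) = 12, i.e. 66 + 6x − (66 + 5x) = 12.
Collecting terms: x = 12.
Then 2E = 66 + 5·12 = 126, so E = 63, V = 2E/3 = 42, F = 11 + 12 = 23.

63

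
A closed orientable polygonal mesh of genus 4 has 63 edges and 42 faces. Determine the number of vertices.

15

For a closed orientable surface of genus 4, χ = 2 − 2·4 = -6.
V = -6 + E − F = -6 + 63 − 42 = 15.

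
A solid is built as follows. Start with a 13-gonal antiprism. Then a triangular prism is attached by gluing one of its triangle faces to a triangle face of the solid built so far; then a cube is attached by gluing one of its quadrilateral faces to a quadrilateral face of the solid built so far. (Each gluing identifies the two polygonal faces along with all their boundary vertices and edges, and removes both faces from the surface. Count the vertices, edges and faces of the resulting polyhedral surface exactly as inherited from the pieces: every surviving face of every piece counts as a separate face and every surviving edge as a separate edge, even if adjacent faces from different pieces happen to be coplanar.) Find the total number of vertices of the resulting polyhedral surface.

33

A 13-gonal antiprism: V=26, E=52, F=28.
Attach a triangular prism (V=6, E=9, F=5) along a 3-gon: merge 3 vertices and 3 edges, delete both glued faces → V=29, E=58, F=31.
Attach a cube (V=8, E=12, F=6) along a 4-gon: merge 4 vertices and 4 edges, delete both glued faces → V=33, E=66, F=35.
Check: V − E + F = 33 − 66 + 35 = 2.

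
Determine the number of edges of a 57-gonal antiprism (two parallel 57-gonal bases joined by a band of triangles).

228

An antiprism on an n-gon has two n-gon caps and 2n triangles: V = 2·57 = 114, E = 4·57 = 228, F = 2·57 + 2 = 116.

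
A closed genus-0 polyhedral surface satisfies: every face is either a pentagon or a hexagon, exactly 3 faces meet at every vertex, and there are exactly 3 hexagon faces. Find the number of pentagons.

12

Let x be the number of pentagons; then F = 3 + x.
Edge–face incidences: 2E = 6·3 + 5·x = 18 + 5x.
Every vertex has degree 3, so 3V = 2E.
Euler: V − E + F = 2 ⇒ (2E)/3 − E + (3 + x) = 2.
Multiply by 6: 2·(2E) − 3·(2E) + 6·(3 + x) = 12, i.e. 18 + 6x − (18 + 5x) = 12.
Collecting terms: x = 12.
Then 2E = 18 + 5·12 = 78, so E = 39, V = 2E/3 = 26, F = 3 + 12 = 15.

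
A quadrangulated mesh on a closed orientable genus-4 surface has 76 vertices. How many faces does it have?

χ = 2 − 2·4 = -6, and every face is a square so 4F = 2E.
V − E + F = -6 with E = 4F/2 gives 76 − (4/2 − 1)·F = -6, so F = 82 and E = 164.

82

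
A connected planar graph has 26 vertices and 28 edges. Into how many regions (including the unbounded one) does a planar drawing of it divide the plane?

Euler's formula for a connected plane graph: V − E + F = 2, so F = 2 − 26 + 28 = 4.

4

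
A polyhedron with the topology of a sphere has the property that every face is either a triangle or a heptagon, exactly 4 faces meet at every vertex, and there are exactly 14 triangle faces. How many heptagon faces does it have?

2

Let x be the number of heptagons; then F = 14 + x.
Edge–face incidences: 2E = 3·14 + 7·x = 42 + 7x.
Every vertex has degree 4, so 4V = 2E.
Euler: V − E + F = 2 ⇒ (2E)/4 − E + (14 + x) = 2.
Multiply by 8: 2·(2E) − 4·(2E) + 8·(14 + x) = 16, i.e. 112 + 8x − 2·(42 + 7x) = 16.
Collecting terms: −6x + 28 = 16, so −6x = −12, so x = 2.
Then 2E = 42 + 7·2 = 56, so E = 28, V = 2E/4 = 14, F = 14 + 2 = 16.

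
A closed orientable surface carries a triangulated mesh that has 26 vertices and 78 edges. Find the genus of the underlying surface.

Every face is a triangle and each edge borders two faces, so 3F = 2·78, giving F = 52.
χ = V − E + F = 26 − 78 + 52 = 0.
For a closed orientable surface χ = 2 − 2g, so g = (2 − (0))/2 = 1.

1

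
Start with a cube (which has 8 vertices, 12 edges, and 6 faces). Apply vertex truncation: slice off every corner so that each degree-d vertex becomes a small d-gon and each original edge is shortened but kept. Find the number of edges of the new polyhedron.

Truncation replaces each original edge-end by a new vertex, so V′ = 2E = 24.
Each original edge survives, and each old vertex of degree d contributes d new edges; summing degrees gives Σd = 2E, so E′ = E + 2E = 3E = 36.
Each original face survives and each original vertex becomes one new face: F′ = F + V = 14.

36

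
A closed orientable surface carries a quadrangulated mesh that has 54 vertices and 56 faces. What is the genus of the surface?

2

Every face is a square, so 2E = 4·56 = 224, giving E = 112.
χ = V − E + F = 54 − 112 + 56 = -2.
For a closed orientable surface χ = 2 − 2g, so g = (2 − (-2))/2 = 2.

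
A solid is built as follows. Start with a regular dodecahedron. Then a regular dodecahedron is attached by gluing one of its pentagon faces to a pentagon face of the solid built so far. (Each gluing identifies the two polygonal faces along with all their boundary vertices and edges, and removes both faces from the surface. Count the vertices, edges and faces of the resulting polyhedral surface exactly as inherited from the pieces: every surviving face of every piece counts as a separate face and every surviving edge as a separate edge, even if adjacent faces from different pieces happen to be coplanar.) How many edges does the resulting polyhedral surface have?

55

A regular dodecahedron: V=20, E=30, F=12.
Attach a regular dodecahedron (V=20, E=30, F=12) along a 5-gon: merge 5 vertices and 5 edges, delete both glued faces → V=35, E=55, F=22.
Check: V − E + F = 35 − 55 + 22 = 2.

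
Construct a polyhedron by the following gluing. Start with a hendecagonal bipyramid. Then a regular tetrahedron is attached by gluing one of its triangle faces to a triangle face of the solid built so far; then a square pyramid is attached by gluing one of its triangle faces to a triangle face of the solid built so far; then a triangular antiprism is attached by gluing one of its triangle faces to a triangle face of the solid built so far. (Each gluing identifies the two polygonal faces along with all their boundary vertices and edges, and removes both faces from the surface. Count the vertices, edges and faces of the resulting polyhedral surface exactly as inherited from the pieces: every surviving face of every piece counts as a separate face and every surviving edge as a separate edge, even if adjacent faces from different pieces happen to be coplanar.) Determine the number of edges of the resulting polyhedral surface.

A hendecagonal bipyramid: V=13, E=33, F=22.
Attach a regular tetrahedron (V=4, E=6, F=4) along a 3-gon: merge 3 vertices and 3 edges, delete both glued faces → V=14, E=36, F=24.
Attach a square pyramid (V=5, E=8, F=5) along a 3-gon: merge 3 vertices and 3 edges, delete both glued faces → V=16, E=41, F=27.
Attach a triangular antiprism (V=6, E=12, F=8) along a 3-gon: merge 3 vertices and 3 edges, delete both glued faces → V=19, E=50, F=33.
Check: V − E + F = 19 − 50 + 33 = 2.

50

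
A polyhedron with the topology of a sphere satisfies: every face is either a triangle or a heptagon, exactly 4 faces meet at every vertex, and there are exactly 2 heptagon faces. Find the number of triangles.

14

Let x be the number of triangles; then F = 2 + x.
Edge–face incidences: 2E = 7·2 + 3·x = 14 + 3x.
Every vertex has degree 4, so 4V = 2E.
Euler: V − E + F = 2 ⇒ (2E)/4 − E + (2 + x) = 2.
Multiply by 8: 2·(2E) − 4·(2E) + 8·(2 + x) = 16, i.e. 16 + 8x − 2·(14 + 3x) = 16.
Collecting terms: 2x − 12 = 16, so 2x = 28, so x = 14.
Then 2E = 14 + 3·14 = 56, so E = 28, V = 2E/4 = 14, F = 2 + 14 = 16.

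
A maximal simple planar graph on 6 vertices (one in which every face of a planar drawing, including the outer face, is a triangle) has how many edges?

In a plane triangulation 3F = 2E and V − E + F = 2, so E = 3V − 6 = 3·6 − 6 = 12.

12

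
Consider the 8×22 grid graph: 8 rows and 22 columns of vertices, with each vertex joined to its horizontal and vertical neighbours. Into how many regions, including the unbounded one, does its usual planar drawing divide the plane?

The grid has V = 8·22 = 176 vertices and E = 8·21 + 22·7 = 322 edges.
F = 2 − V + E = 2 − 176 + 322 = 148.

148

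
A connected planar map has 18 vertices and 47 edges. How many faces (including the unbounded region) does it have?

31

Euler's formula for a connected plane graph: V − E + F = 2, so F = 2 − 18 + 47 = 31.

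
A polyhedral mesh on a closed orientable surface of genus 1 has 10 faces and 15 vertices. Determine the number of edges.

25

For a closed orientable surface of genus 1, χ = 2 − 2·1 = 0.
E = V + F − (0) = 15 + 10 − (0) = 25.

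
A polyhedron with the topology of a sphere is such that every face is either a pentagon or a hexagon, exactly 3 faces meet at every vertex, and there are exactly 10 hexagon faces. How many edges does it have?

Let x be the number of pentagons; then F = 10 + x.
Edge–face incidences: 2E = 6·10 + 5·x = 60 + 5x.
Every vertex has degree 3, so 3V = 2E.
Euler: V − E + F = 2 ⇒ (2E)/3 − E + (10 + x) = 2.
Multiply by 6: 2·(2E) − 3·(2E) + 6·(10 + x) = 12, i.e. 60 + 6x − (60 + 5x) = 12.
Collecting terms: x = 12.
Then 2E = 60 + 5·12 = 120, so E = 60, V = 2E/3 = 40, F = 10 + 12 = 22.

60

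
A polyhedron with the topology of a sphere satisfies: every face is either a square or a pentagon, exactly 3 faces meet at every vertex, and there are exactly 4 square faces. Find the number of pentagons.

4

Let x be the number of pentagons; then F = 4 + x.
Edge–face incidences: 2E = 4·4 + 5·x = 16 + 5x.
Every vertex has degree 3, so 3V = 2E.
Euler: V − E + F = 2 ⇒ (2E)/3 − E + (4 + x) = 2.
Multiply by 6: 2·(2E) − 3·(2E) + 6·(4 + x) = 12, i.e. 24 + 6x − (16 + 5x) = 12.
Collecting terms: x + 8 = 12, so x = 4.
Then 2E = 16 + 5·4 = 36, so E = 18, V = 2E/3 = 12, F = 4 + 4 = 8.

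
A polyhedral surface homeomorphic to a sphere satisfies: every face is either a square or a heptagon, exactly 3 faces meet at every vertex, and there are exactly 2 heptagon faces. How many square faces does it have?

7

Let x be the number of squares; then F = 2 + x.
Edge–face incidences: 2E = 7·2 + 4·x = 14 + 4x.
Every vertex has degree 3, so 3V = 2E.
Euler: V − E + F = 2 ⇒ (2E)/3 − E + (2 + x) = 2.
Multiply by 6: 2·(2E) − 3·(2E) + 6·(2 + x) = 12, i.e. 12 + 6x − (14 + 4x) = 12.
Collecting terms: 2x − 2 = 12, so 2x = 14, so x = 7.
Then 2E = 14 + 4·7 = 42, so E = 21, V = 2E/3 = 14, F = 2 + 7 = 9.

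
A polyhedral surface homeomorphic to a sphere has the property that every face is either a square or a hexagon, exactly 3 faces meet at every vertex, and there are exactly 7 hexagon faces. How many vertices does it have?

Let x be the number of squares; then F = 7 + x.
Edge–face incidences: 2E = 6·7 + 4·x = 42 + 4x.
Every vertex has degree 3, so 3V = 2E.
Euler: V − E + F = 2 ⇒ (2E)/3 − E + (7 + x) = 2.
Multiply by 6: 2·(2E) − 3·(2E) + 6·(7 + x) = 12, i.e. 42 + 6x − (42 + 4x) = 12.
Collecting terms: 2x = 12, so x = 6.
Then 2E = 42 + 4·6 = 66, so E = 33, V = 2E/3 = 22, F = 7 + 6 = 13.

22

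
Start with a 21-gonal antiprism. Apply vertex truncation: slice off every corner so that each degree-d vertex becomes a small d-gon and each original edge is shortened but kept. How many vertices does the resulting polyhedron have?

168

The base solid has V = 42, E = 84, F = 44.
Truncation replaces each original edge-end by a new vertex, so V′ = 2E = 168.
Each original edge survives, and each old vertex of degree d contributes d new edges; summing degrees gives Σd = 2E, so E′ = E + 2E = 3E = 252.
Each original face survives and each original vertex becomes one new face: F′ = F + V = 86.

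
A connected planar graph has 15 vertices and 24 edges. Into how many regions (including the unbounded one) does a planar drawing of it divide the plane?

Euler's formula for a connected plane graph: V − E + F = 2, so F = 2 − 15 + 24 = 11.

11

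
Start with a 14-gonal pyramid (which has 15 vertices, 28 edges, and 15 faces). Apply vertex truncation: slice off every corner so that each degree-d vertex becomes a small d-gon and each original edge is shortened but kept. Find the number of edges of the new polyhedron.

Truncation replaces each original edge-end by a new vertex, so V′ = 2E = 56.
Each original edge survives, and each old vertex of degree d contributes d new edges; summing degrees gives Σd = 2E, so E′ = E + 2E = 3E = 84.
Each original face survives and each original vertex becomes one new face: F′ = F + V = 30.

84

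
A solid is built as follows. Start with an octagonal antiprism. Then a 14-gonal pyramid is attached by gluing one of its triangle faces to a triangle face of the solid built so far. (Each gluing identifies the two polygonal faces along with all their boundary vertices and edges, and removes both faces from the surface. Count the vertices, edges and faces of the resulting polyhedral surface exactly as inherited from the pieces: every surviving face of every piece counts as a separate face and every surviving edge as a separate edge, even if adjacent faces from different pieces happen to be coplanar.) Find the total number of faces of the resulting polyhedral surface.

31

An octagonal antiprism: V=16, E=32, F=18.
Attach a 14-gonal pyramid (V=15, E=28, F=15) along a 3-gon: merge 3 vertices and 3 edges, delete both glued faces → V=28, E=57, F=31.
Check: V − E + F = 28 − 57 + 31 = 2.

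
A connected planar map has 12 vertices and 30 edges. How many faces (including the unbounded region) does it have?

20

Euler's formula for a connected plane graph: V − E + F = 2, so F = 2 − 12 + 30 = 20.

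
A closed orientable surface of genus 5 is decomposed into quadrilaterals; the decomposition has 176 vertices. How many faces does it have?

184

χ = 2 − 2·5 = -8, and every face is a square so 4F = 2E.
V − E + F = -8 with E = 4F/2 gives 176 − (4/2 − 1)·F = -8, so F = 184 and E = 368.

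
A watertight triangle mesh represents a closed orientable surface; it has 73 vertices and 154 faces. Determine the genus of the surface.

Every face is a triangle, so 2E = 3·154 = 462, giving E = 231.
χ = V − E + F = 73 − 231 + 154 = -4.
For a closed orientable surface χ = 2 − 2g, so g = (2 − (-4))/2 = 3.

3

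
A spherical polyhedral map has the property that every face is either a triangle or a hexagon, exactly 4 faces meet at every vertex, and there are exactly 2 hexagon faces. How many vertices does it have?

12

Let x be the number of triangles; then F = 2 + x.
Edge–face incidences: 2E = 6·2 + 3·x = 12 + 3x.
Every vertex has degree 4, so 4V = 2E.
Euler: V − E + F = 2 ⇒ (2E)/4 − E + (2 + x) = 2.
Multiply by 8: 2·(2E) − 4·(2E) + 8·(2 + x) = 16, i.e. 16 + 8x − 2·(12 + 3x) = 16.
Collecting terms: 2x − 8 = 16, so 2x = 24, so x = 12.
Then 2E = 12 + 3·12 = 48, so E = 24, V = 2E/4 = 12, F = 2 + 12 = 14.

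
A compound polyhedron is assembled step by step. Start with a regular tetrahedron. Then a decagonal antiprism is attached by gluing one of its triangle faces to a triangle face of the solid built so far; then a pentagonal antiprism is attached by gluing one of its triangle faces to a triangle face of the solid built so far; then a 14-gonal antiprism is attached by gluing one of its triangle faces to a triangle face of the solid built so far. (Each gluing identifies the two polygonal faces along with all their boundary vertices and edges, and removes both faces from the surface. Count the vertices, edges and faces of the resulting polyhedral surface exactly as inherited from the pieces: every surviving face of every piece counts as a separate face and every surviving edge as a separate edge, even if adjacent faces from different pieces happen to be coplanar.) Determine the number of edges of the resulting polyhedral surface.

113

A regular tetrahedron: V=4, E=6, F=4.
Attach a decagonal antiprism (V=20, E=40, F=22) along a 3-gon: merge 3 vertices and 3 edges, delete both glued faces → V=21, E=43, F=24.
Attach a pentagonal antiprism (V=10, E=20, F=12) along a 3-gon: merge 3 vertices and 3 edges, delete both glued faces → V=28, E=60, F=34.
Attach a 14-gonal antiprism (V=28, E=56, F=30) along a 3-gon: merge 3 vertices and 3 edges, delete both glued faces → V=53, E=113, F=62.
Check: V − E + F = 53 − 113 + 62 = 2.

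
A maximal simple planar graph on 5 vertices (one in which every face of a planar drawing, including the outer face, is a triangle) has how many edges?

In a plane triangulation 3F = 2E and V − E + F = 2, so E = 3V − 6 = 3·5 − 6 = 9.

9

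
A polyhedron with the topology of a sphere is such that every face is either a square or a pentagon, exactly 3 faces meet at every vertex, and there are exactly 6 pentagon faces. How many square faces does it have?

Let x be the number of squares; then F = 6 + x.
Edge–face incidences: 2E = 5·6 + 4·x = 30 + 4x.
Every vertex has degree 3, so 3V = 2E.
Euler: V − E + F = 2 ⇒ (2E)/3 − E + (6 + x) = 2.
Multiply by 6: 2·(2E) − 3·(2E) + 6·(6 + x) = 12, i.e. 36 + 6x − (30 + 4x) = 12.
Collecting terms: 2x + 6 = 12, so 2x = 6, so x = 3.
Then 2E = 30 + 4·3 = 42, so E = 21, V = 2E/3 = 14, F = 6 + 3 = 9.

3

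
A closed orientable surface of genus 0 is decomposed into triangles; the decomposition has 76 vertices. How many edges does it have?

222

χ = 2 − 2·0 = 2, and every face is a triangle so 3F = 2E.
V − E + F = 2 with E = 3F/2 gives 76 − (3/2 − 1)·F = 2, so F = 148 and E = 222.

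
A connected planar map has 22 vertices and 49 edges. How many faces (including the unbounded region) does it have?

29

Euler's formula for a connected plane graph: V − E + F = 2, so F = 2 − 22 + 49 = 29.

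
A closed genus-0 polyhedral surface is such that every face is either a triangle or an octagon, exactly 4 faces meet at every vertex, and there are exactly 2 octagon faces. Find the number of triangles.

16

Let x be the number of triangles; then F = 2 + x.
Edge–face incidences: 2E = 8·2 + 3·x = 16 + 3x.
Every vertex has degree 4, so 4V = 2E.
Euler: V − E + F = 2 ⇒ (2E)/4 − E + (2 + x) = 2.
Multiply by 8: 2·(2E) − 4·(2E) + 8·(2 + x) = 16, i.e. 16 + 8x − 2·(16 + 3x) = 16.
Collecting terms: 2x − 16 = 16, so 2x = 32, so x = 16.
Then 2E = 16 + 3·16 = 64, so E = 32, V = 2E/4 = 16, F = 2 + 16 = 18.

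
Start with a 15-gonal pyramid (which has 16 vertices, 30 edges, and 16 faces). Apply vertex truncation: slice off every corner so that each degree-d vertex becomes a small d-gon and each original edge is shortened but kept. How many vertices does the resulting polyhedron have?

60

Truncation replaces each original edge-end by a new vertex, so V′ = 2E = 60.
Each original edge survives, and each old vertex of degree d contributes d new edges; summing degrees gives Σd = 2E, so E′ = E + 2E = 3E = 90.
Each original face survives and each original vertex becomes one new face: F′ = F + V = 32.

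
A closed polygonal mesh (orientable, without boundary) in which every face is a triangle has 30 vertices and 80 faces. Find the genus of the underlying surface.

Every face is a triangle, so 2E = 3·80 = 240, giving E = 120.
χ = V − E + F = 30 − 120 + 80 = -10.
For a closed orientable surface χ = 2 − 2g, so g = (2 − (-10))/2 = 6.

6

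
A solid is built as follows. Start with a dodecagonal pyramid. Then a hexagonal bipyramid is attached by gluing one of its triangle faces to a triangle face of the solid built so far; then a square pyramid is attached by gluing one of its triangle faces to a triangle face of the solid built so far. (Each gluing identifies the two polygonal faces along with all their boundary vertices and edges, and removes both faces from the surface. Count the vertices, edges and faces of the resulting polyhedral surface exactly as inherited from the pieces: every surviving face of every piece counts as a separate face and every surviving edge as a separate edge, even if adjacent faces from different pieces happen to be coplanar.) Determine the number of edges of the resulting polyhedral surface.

A dodecagonal pyramid: V=13, E=24, F=13.
Attach a hexagonal bipyramid (V=8, E=18, F=12) along a 3-gon: merge 3 vertices and 3 edges, delete both glued faces → V=18, E=39, F=23.
Attach a square pyramid (V=5, E=8, F=5) along a 3-gon: merge 3 vertices and 3 edges, delete both glued faces → V=20, E=44, F=26.
Check: V − E + F = 20 − 44 + 26 = 2.

44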